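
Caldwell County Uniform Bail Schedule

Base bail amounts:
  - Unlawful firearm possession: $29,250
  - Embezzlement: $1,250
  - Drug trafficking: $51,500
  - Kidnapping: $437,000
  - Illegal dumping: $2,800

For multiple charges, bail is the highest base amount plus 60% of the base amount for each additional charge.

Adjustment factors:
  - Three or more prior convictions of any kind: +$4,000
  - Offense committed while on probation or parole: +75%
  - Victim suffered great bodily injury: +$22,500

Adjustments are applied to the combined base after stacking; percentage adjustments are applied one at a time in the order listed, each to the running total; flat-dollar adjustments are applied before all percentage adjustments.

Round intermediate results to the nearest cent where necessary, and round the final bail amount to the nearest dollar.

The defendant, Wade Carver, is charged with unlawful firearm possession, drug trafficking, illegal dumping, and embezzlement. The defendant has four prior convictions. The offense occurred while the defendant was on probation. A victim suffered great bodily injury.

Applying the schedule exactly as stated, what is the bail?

$171,465

Base amounts from the schedule: unlawful firearm possession $29,250; drug trafficking $51,500; illegal dumping $2,800; embezzlement $1,250.
Stacking rule: highest base plus 60% of each additional charge. Highest is drug trafficking at $51,500. Additional: $29,250 × 60% = $17,550; $2,800 × 60% = $1,680; $1,250 × 60% = $750. Combined base = $51,500 + $19,980 = $71,480.
Three or more prior convictions of any kind (+$4,000 flat): $71,480 + $4,000 = $75,480.
Victim suffered great bodily injury (+$22,500 flat): $75,480 + $22,500 = $97,980.
Offense committed while on probation or parole (+75%): $97,980 × 1.75 = $171,465.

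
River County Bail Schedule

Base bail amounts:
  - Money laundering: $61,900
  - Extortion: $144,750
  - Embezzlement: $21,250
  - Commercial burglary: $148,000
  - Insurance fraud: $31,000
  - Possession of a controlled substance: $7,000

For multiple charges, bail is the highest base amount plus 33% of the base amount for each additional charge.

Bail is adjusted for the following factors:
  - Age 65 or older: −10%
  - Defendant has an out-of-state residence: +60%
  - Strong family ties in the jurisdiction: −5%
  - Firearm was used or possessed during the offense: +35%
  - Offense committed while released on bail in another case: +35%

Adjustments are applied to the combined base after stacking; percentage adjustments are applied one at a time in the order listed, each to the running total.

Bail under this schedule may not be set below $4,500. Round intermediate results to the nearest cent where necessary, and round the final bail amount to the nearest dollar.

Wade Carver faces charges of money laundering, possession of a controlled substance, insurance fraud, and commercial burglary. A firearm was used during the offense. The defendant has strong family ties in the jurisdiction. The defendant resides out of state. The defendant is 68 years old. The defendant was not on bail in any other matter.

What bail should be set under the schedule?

Base amounts from the schedule: money laundering $61,900; possession of a controlled substance $7,000; insurance fraud $31,000; commercial burglary $148,000.
Stacking rule: highest base plus 33% of each additional charge. Highest is commercial burglary at $148,000. Additional: $61,900 × 33% = $20,427; $7,000 × 33% = $2,310; $31,000 × 33% = $10,230. Combined base = $148,000 + $32,967 = $180,967.
Age 65 or older (−10%): $180,967 × 0.9 = $162,870.30.
Defendant has an out-of-state residence (+60%): $162,870.30 × 1.6 = $260,592.48.
Strong family ties in the jurisdiction (−5%): $260,592.48 × 0.95 = $247,562.86.
Firearm was used or possessed during the offense (+35%): $247,562.86 × 1.35 = $334,209.86.
$334,209.86 is at or above the $4,500 minimum.
Rounded to the nearest dollar: $334,210.

$334,210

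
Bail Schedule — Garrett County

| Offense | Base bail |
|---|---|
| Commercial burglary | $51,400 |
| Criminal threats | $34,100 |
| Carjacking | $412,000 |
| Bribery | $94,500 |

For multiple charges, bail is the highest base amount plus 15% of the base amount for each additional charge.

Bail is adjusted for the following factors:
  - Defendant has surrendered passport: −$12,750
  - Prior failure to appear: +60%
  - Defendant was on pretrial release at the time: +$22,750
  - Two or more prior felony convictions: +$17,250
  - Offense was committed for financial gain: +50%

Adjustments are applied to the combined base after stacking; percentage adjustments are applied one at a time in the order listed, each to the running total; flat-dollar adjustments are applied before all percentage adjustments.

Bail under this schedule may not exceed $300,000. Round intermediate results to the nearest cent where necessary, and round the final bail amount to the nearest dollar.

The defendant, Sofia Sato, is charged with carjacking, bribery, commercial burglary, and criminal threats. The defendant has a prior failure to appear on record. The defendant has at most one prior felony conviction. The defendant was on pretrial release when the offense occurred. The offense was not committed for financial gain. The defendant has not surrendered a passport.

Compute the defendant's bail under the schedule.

Base amounts from the schedule: carjacking $412,000; bribery $94,500; commercial burglary $51,400; criminal threats $34,100.
Stacking rule: highest base plus 15% of each additional charge. Highest is carjacking at $412,000. Additional: $94,500 × 15% = $14,175; $51,400 × 15% = $7,710; $34,100 × 15% = $5,115. Combined base = $412,000 + $27,000 = $439,000.
Defendant was on pretrial release at the time (+$22,750 flat): $439,000 + $22,750 = $461,750.
Prior failure to appear (+60%): $461,750 × 1.6 = $738,800.
Result $738,800 exceeds the maximum of $300,000; bail is capped at $300,000.

$300,000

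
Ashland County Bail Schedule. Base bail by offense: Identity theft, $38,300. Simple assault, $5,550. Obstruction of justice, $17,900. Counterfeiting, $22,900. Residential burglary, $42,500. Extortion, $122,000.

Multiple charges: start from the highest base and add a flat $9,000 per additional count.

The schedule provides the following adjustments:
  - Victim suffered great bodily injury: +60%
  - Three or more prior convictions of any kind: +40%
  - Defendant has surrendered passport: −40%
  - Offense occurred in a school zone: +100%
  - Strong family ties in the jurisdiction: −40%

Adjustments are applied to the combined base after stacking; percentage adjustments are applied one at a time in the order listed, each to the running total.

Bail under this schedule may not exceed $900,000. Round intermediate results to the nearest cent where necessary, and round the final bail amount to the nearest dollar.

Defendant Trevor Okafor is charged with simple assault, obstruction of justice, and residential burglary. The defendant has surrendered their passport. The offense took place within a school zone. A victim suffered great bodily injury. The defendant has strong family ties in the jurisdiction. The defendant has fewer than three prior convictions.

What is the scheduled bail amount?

$69,696

Base amounts from the schedule: simple assault $5,550; obstruction of justice $17,900; residential burglary $42,500.
Stacking rule: highest base plus $9,000 per additional charge. Highest is residential burglary at $42,500; 2 additional charges → +$18,000. Combined base = $60,500.
Victim suffered great bodily injury (+60%): $60,500 × 1.6 = $96,800.
Defendant has surrendered passport (−40%): $96,800 × 0.6 = $58,080.
Offense occurred in a school zone (+100%): $58,080 × 2 = $116,160.
Strong family ties in the jurisdiction (−40%): $116,160 × 0.6 = $69,696.
$69,696 is within the $900,000 maximum.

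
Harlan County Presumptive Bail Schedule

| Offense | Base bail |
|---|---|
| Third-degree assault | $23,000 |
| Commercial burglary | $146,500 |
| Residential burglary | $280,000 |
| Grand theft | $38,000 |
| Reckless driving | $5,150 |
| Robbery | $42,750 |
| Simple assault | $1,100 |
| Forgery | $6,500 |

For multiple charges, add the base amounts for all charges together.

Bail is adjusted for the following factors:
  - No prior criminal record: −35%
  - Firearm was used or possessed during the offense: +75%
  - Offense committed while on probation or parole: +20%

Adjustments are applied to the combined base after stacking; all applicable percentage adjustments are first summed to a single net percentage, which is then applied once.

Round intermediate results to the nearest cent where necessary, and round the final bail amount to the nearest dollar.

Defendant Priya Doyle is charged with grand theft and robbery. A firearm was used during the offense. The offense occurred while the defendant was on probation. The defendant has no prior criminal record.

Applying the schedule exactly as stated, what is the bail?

Base amounts from the schedule: grand theft $38,000; robbery $42,750.
Stacking rule: sum of all bases. $38,000 + $42,750 = $80,750.
Net percentage adjustment: −35% +75% +20% = +60%. $80,750 × 1.6 = $129,200.

$129,200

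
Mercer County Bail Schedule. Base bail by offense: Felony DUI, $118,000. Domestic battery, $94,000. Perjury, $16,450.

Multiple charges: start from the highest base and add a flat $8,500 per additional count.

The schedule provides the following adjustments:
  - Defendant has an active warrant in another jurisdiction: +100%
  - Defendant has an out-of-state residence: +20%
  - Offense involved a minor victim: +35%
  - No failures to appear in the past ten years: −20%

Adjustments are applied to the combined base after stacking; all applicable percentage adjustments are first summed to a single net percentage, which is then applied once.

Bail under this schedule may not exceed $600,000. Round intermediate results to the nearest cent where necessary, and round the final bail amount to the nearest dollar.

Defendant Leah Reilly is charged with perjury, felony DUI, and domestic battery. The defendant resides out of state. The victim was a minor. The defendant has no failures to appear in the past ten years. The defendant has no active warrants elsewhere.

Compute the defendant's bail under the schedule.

$182,250

Base amounts from the schedule: perjury $16,450; felony DUI $118,000; domestic battery $94,000.
Stacking rule: highest base plus $8,500 per additional charge. Highest is felony DUI at $118,000; 2 additional charges → +$17,000. Combined base = $135,000.
Net percentage adjustment: +20% +35% −20% = +35%. $135,000 × 1.35 = $182,250.
$182,250 is within the $600,000 maximum.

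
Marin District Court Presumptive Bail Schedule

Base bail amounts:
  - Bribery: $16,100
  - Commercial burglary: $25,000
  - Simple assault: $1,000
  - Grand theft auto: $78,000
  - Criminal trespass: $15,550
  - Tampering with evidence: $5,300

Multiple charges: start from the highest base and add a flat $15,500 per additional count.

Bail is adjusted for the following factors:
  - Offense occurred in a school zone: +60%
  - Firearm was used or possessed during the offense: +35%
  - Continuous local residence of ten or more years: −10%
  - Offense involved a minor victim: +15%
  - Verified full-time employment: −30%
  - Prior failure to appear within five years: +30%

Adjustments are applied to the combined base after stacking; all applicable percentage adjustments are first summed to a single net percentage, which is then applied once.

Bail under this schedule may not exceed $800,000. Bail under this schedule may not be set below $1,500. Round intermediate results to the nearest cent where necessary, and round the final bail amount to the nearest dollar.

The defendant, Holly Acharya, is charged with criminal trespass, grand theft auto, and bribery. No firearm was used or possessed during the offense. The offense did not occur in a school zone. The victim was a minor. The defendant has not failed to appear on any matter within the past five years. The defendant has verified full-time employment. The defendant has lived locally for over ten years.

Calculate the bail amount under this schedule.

Base amounts from the schedule: criminal trespass $15,550; grand theft auto $78,000; bribery $16,100.
Stacking rule: highest base plus $15,500 per additional charge. Highest is grand theft auto at $78,000; 2 additional charges → +$31,000. Combined base = $109,000.
Net percentage adjustment: −10% +15% −30% = −25%. $109,000 × 0.75 = $81,750.
$81,750 is within the $800,000 maximum.
$81,750 is at or above the $1,500 minimum.

$81,750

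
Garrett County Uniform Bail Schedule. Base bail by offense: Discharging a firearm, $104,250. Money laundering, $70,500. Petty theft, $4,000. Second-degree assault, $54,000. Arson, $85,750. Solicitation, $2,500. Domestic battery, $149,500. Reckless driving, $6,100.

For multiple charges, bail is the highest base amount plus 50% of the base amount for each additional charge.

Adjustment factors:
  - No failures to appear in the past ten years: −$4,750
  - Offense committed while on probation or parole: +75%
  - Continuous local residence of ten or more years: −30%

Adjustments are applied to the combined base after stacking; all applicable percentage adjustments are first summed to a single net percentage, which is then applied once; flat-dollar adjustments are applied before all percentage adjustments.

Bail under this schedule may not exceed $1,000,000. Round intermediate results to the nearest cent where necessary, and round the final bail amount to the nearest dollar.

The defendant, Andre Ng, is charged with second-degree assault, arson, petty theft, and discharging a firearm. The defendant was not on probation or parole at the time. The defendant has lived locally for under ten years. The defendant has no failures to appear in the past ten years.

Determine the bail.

Base amounts from the schedule: second-degree assault $54,000; arson $85,750; petty theft $4,000; discharging a firearm $104,250.
Stacking rule: highest base plus 50% of each additional charge. Highest is discharging a firearm at $104,250. Additional: $54,000 × 50% = $27,000; $85,750 × 50% = $42,875; $4,000 × 50% = $2,000. Combined base = $104,250 + $71,875 = $176,125.
No failures to appear in the past ten years (−$4,750 flat): $176,125 − $4,750 = $171,375.
$171,375 is within the $1,000,000 maximum.

$171,375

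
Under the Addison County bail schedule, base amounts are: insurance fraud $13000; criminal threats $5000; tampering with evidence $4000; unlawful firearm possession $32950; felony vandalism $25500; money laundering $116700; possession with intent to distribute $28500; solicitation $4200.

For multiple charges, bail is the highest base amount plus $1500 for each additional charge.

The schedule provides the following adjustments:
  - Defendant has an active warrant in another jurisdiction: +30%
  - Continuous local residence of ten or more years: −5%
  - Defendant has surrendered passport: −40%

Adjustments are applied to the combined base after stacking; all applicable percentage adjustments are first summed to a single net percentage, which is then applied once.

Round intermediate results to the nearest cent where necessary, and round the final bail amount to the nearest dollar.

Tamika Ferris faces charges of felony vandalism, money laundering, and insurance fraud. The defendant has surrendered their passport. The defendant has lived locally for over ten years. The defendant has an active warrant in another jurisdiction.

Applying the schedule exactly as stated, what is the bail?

Base amounts from the schedule: felony vandalism $25500; money laundering $116700; insurance fraud $13000.
Stacking rule: highest base plus $1500 per additional charge. Highest is money laundering at $116700; 2 additional charges → +$3000. Combined base = $119700.
Net percentage adjustment: +30% −5% −40% = −15%. $119700 × 0.85 = $101745.

$101745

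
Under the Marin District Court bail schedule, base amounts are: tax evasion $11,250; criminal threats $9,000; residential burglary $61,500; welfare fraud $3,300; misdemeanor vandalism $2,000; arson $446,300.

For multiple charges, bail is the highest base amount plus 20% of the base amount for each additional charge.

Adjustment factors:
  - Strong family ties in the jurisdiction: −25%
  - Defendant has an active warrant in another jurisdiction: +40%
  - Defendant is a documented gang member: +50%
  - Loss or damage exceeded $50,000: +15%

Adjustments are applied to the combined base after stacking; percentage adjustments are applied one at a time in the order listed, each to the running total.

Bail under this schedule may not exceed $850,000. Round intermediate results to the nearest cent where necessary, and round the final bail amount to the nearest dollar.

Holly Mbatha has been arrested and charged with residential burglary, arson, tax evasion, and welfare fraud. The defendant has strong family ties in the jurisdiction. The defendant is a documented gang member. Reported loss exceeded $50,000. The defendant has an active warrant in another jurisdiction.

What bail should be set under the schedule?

$835,910

Base amounts from the schedule: residential burglary $61,500; arson $446,300; tax evasion $11,250; welfare fraud $3,300.
Stacking rule: highest base plus 20% of each additional charge. Highest is arson at $446,300. Additional: $61,500 × 20% = $12,300; $11,250 × 20% = $2,250; $3,300 × 20% = $660. Combined base = $446,300 + $15,210 = $461,510.
Strong family ties in the jurisdiction (−25%): $461,510 × 0.75 = $346,132.50.
Defendant has an active warrant in another jurisdiction (+40%): $346,132.50 × 1.4 = $484,585.50.
Defendant is a documented gang member (+50%): $484,585.50 × 1.5 = $726,878.25.
Loss or damage exceeded $50,000 (+15%): $726,878.25 × 1.15 = $835,909.99.
$835,909.99 is within the $850,000 maximum.
Rounded to the nearest dollar: $835,910.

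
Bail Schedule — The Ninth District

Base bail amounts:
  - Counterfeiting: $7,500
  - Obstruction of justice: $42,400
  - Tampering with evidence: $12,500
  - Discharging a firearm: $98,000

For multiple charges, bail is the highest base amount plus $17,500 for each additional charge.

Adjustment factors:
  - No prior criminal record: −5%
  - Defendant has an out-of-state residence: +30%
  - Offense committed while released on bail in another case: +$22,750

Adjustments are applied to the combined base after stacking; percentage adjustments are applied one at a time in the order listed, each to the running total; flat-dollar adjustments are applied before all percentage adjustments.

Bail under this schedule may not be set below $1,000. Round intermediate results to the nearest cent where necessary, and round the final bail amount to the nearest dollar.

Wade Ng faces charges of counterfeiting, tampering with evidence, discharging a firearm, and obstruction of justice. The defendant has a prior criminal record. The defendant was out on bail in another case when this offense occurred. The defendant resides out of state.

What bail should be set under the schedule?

Base amounts from the schedule: counterfeiting $7,500; tampering with evidence $12,500; discharging a firearm $98,000; obstruction of justice $42,400.
Stacking rule: highest base plus $17,500 per additional charge. Highest is discharging a firearm at $98,000; 3 additional charges → +$52,500. Combined base = $150,500.
Offense committed while released on bail in another case (+$22,750 flat): $150,500 + $22,750 = $173,250.
Defendant has an out-of-state residence (+30%): $173,250 × 1.3 = $225,225.
$225,225 is at or above the $1,000 minimum.

$225,225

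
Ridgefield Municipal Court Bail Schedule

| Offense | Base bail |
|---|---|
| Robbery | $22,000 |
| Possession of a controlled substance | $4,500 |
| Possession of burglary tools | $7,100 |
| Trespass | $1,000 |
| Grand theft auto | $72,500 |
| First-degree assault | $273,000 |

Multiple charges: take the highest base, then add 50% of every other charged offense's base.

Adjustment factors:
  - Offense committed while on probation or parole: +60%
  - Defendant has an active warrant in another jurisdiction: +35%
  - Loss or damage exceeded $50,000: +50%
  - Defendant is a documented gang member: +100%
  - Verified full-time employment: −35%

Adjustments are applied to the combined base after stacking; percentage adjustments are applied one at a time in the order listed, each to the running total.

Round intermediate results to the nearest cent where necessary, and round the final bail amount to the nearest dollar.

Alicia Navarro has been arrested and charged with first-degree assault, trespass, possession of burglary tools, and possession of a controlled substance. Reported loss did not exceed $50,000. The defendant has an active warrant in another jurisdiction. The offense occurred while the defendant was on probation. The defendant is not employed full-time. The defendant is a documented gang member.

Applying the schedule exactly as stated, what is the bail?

$1,206,576

Base amounts from the schedule: first-degree assault $273,000; trespass $1,000; possession of burglary tools $7,100; possession of a controlled substance $4,500.
Stacking rule: highest base plus 50% of each additional charge. Highest is first-degree assault at $273,000. Additional: $1,000 × 50% = $500; $7,100 × 50% = $3,550; $4,500 × 50% = $2,250. Combined base = $273,000 + $6,300 = $279,300.
Offense committed while on probation or parole (+60%): $279,300 × 1.6 = $446,880.
Defendant has an active warrant in another jurisdiction (+35%): $446,880 × 1.35 = $603,288.
Defendant is a documented gang member (+100%): $603,288 × 2 = $1,206,576.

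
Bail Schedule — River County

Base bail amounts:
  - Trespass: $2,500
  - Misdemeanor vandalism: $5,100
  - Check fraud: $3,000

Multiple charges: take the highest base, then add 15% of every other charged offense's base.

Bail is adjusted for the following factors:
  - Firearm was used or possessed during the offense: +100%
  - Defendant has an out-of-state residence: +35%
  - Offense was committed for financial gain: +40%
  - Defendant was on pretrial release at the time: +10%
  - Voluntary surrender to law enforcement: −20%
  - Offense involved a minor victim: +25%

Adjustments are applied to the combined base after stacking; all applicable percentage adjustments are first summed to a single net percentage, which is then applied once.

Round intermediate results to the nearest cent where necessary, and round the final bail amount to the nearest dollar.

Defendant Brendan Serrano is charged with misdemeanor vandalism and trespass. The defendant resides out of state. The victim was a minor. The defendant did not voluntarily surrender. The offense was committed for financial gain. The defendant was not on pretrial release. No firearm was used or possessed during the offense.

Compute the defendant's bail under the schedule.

Base amounts from the schedule: misdemeanor vandalism $5,100; trespass $2,500.
Stacking rule: highest base plus 15% of each additional charge. Highest is misdemeanor vandalism at $5,100. Additional: $2,500 × 15% = $375. Combined base = $5,100 + $375 = $5,475.
Net percentage adjustment: +35% +40% +25% = +100%. $5,475 × 2 = $10,950.

$10,950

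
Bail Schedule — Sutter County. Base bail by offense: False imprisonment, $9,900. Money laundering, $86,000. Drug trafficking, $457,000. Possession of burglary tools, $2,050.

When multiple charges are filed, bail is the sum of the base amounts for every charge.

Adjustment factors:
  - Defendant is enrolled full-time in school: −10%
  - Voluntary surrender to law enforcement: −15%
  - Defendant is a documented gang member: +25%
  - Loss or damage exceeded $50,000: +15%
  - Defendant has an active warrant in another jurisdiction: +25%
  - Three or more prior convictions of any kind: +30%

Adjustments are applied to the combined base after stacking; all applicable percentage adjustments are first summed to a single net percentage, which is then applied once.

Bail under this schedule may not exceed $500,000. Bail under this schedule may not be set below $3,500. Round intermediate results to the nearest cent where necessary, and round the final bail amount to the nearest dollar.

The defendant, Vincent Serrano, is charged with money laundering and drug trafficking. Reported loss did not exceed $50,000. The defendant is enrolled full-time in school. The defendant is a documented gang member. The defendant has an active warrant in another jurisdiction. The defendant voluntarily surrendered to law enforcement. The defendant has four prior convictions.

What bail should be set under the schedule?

$500,000

Base amounts from the schedule: money laundering $86,000; drug trafficking $457,000.
Stacking rule: sum of all bases. $86,000 + $457,000 = $543,000.
Net percentage adjustment: −10% −15% +25% +25% +30% = +55%. $543,000 × 1.55 = $841,650.
Result $841,650 exceeds the maximum of $500,000; bail is capped at $500,000.
$500,000 is at or above the $3,500 minimum.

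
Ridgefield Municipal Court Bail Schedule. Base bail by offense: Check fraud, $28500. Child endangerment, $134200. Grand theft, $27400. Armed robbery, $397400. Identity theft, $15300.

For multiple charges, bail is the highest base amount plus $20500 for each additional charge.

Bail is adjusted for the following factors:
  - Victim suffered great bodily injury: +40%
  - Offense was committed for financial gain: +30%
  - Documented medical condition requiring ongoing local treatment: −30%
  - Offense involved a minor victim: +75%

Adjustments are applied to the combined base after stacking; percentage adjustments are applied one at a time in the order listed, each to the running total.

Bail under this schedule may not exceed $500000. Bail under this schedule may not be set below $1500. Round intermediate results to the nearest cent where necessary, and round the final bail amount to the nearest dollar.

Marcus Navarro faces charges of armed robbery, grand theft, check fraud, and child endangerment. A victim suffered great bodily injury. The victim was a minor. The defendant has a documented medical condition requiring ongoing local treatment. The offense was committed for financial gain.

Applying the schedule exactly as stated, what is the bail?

Base amounts from the schedule: armed robbery $397400; grand theft $27400; check fraud $28500; child endangerment $134200.
Stacking rule: highest base plus $20500 per additional charge. Highest is armed robbery at $397400; 3 additional charges → +$61500. Combined base = $458900.
Victim suffered great bodily injury (+40%): $458900 × 1.4 = $642460.
Offense was committed for financial gain (+30%): $642460 × 1.3 = $835198.
Documented medical condition requiring ongoing local treatment (−30%): $835198 × 0.7 = $584638.60.
Offense involved a minor victim (+75%): $584638.60 × 1.75 = $1023117.55.
Result $1023117.55 exceeds the maximum of $500000; bail is capped at $500000.
$500000 is at or above the $1500 minimum.

$500000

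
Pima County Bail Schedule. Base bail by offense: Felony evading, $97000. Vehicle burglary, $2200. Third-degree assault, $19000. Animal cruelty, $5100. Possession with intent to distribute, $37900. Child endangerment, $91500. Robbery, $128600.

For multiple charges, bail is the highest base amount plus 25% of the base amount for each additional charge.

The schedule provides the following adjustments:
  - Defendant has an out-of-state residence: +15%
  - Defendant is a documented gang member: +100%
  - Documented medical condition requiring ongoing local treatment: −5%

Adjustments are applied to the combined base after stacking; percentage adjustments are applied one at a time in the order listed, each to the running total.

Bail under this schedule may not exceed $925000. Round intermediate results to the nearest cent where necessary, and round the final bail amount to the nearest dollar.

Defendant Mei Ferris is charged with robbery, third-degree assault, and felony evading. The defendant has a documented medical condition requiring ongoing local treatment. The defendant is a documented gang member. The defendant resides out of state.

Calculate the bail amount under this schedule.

Base amounts from the schedule: robbery $128600; third-degree assault $19000; felony evading $97000.
Stacking rule: highest base plus 25% of each additional charge. Highest is robbery at $128600. Additional: $19000 × 25% = $4750; $97000 × 25% = $24250. Combined base = $128600 + $29000 = $157600.
Defendant has an out-of-state residence (+15%): $157600 × 1.15 = $181240.
Defendant is a documented gang member (+100%): $181240 × 2 = $362480.
Documented medical condition requiring ongoing local treatment (−5%): $362480 × 0.95 = $344356.
$344356 is within the $925000 maximum.

$344356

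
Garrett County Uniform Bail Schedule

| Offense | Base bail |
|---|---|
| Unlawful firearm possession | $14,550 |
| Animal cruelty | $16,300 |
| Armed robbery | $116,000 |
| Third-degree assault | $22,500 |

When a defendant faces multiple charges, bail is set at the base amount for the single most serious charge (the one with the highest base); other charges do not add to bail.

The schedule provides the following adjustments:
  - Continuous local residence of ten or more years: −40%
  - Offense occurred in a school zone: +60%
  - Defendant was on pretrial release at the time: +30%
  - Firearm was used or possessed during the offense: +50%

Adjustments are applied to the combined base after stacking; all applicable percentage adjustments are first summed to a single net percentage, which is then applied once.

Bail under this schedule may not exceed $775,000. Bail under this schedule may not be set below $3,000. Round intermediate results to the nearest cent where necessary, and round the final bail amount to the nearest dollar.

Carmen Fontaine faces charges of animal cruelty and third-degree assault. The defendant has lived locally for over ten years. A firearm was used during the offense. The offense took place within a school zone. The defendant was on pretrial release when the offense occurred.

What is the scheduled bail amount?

Base amounts from the schedule: animal cruelty $16,300; third-degree assault $22,500.
Stacking rule: use the highest base only. Highest is third-degree assault at $22,500. Combined base = $22,500.
Net percentage adjustment: −40% +60% +30% +50% = +100%. $22,500 × 2 = $45,000.
$45,000 is within the $775,000 maximum.
$45,000 is at or above the $3,000 minimum.

$45,000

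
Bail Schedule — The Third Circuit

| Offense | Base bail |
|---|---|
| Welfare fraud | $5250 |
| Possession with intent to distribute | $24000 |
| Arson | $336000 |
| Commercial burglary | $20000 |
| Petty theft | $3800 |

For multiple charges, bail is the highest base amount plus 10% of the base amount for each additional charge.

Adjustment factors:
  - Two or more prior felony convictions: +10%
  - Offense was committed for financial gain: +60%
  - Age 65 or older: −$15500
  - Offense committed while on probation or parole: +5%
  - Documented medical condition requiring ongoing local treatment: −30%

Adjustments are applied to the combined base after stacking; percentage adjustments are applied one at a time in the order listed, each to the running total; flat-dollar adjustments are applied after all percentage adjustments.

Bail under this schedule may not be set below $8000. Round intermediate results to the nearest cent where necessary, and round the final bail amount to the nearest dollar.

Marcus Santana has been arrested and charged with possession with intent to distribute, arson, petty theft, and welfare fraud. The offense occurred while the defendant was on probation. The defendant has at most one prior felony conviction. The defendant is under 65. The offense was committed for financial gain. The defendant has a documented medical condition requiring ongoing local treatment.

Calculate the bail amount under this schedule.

$399023

Base amounts from the schedule: possession with intent to distribute $24000; arson $336000; petty theft $3800; welfare fraud $5250.
Stacking rule: highest base plus 10% of each additional charge. Highest is arson at $336000. Additional: $24000 × 10% = $2400; $3800 × 10% = $380; $5250 × 10% = $525. Combined base = $336000 + $3305 = $339305.
Offense was committed for financial gain (+60%): $339305 × 1.6 = $542888.
Offense committed while on probation or parole (+5%): $542888 × 1.05 = $570032.40.
Documented medical condition requiring ongoing local treatment (−30%): $570032.40 × 0.7 = $399022.68.
$399022.68 is at or above the $8000 minimum.
Rounded to the nearest dollar: $399023.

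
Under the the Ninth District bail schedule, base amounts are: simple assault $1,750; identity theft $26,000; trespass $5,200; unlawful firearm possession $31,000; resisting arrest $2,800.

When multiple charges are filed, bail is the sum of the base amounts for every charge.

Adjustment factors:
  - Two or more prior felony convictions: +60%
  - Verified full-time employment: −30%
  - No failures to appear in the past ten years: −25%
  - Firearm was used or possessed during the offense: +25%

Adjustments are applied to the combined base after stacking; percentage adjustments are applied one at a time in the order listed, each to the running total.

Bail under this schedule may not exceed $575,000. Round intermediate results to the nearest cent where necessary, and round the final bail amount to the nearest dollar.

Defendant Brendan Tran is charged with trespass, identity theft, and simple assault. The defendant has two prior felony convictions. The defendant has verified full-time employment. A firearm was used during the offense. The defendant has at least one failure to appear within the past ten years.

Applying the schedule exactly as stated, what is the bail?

$46,130

Base amounts from the schedule: trespass $5,200; identity theft $26,000; simple assault $1,750.
Stacking rule: sum of all bases. $5,200 + $26,000 + $1,750 = $32,950.
Two or more prior felony convictions (+60%): $32,950 × 1.6 = $52,720.
Verified full-time employment (−30%): $52,720 × 0.7 = $36,904.
Firearm was used or possessed during the offense (+25%): $36,904 × 1.25 = $46,130.
$46,130 is within the $575,000 maximum.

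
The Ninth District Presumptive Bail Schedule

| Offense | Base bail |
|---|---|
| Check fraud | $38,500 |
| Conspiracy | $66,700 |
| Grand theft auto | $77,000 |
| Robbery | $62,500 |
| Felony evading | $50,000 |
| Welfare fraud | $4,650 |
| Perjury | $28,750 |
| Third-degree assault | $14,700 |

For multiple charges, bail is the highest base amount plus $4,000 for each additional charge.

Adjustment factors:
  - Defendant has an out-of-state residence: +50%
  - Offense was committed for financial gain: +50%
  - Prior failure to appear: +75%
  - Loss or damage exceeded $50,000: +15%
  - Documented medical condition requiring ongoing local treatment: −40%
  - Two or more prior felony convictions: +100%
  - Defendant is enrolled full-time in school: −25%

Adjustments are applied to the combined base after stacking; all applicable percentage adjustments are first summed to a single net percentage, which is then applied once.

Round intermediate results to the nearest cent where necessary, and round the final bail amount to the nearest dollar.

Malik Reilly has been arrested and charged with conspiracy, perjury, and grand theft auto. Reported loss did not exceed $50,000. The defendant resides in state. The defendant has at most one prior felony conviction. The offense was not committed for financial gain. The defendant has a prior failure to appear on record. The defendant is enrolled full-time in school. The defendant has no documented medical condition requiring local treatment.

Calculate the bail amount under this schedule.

$127,500

Base amounts from the schedule: conspiracy $66,700; perjury $28,750; grand theft auto $77,000.
Stacking rule: highest base plus $4,000 per additional charge. Highest is grand theft auto at $77,000; 2 additional charges → +$8,000. Combined base = $85,000.
Net percentage adjustment: +75% −25% = +50%. $85,000 × 1.5 = $127,500.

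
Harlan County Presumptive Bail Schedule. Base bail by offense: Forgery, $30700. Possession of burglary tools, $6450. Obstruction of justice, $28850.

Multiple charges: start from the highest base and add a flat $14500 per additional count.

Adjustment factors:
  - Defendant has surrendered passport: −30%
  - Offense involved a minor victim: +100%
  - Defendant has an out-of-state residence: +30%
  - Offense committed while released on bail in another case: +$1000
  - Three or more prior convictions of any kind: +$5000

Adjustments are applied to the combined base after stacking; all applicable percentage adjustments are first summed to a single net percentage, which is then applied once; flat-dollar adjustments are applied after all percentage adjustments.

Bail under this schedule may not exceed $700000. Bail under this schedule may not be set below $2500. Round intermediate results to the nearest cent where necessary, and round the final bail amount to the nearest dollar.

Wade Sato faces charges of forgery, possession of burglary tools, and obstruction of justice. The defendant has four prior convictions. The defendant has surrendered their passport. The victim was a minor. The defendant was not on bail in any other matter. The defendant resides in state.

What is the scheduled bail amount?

Base amounts from the schedule: forgery $30700; possession of burglary tools $6450; obstruction of justice $28850.
Stacking rule: highest base plus $14500 per additional charge. Highest is forgery at $30700; 2 additional charges → +$29000. Combined base = $59700.
Net percentage adjustment: −30% +100% = +70%. $59700 × 1.7 = $101490.
Three or more prior convictions of any kind (+$5000 flat): $101490 + $5000 = $106490.
$106490 is within the $700000 maximum.
$106490 is at or above the $2500 minimum.

$106490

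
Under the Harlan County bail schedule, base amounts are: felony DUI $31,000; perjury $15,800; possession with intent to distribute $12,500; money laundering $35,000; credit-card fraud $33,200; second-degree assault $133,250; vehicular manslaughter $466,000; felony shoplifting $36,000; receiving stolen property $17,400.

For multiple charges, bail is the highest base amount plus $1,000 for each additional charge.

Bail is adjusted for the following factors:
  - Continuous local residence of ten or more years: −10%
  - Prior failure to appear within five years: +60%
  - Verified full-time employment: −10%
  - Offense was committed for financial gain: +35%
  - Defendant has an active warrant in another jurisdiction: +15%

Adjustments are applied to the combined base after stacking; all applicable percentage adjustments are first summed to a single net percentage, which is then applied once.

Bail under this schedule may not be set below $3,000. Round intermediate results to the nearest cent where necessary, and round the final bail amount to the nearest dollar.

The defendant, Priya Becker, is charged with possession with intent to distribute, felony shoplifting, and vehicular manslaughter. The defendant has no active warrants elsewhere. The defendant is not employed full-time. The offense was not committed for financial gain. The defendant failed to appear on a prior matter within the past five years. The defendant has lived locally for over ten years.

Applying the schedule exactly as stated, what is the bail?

$702,000

Base amounts from the schedule: possession with intent to distribute $12,500; felony shoplifting $36,000; vehicular manslaughter $466,000.
Stacking rule: highest base plus $1,000 per additional charge. Highest is vehicular manslaughter at $466,000; 2 additional charges → +$2,000. Combined base = $468,000.
Net percentage adjustment: −10% +60% = +50%. $468,000 × 1.5 = $702,000.
$702,000 is at or above the $3,000 minimum.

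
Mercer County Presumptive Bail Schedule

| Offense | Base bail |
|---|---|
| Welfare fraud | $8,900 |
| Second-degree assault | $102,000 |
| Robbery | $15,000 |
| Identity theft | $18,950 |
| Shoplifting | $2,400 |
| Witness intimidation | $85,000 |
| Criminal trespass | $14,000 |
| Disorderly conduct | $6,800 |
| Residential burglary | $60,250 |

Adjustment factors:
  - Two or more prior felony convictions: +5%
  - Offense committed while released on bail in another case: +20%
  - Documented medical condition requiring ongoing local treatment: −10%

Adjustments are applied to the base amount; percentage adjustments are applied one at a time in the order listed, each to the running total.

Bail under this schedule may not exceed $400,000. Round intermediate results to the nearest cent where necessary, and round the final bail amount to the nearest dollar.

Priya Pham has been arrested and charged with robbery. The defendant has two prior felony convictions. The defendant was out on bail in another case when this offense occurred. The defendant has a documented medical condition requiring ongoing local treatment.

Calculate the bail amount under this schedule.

$17,010

Base amounts from the schedule: robbery $15,000.
Single charge. Combined base = $15,000.
Two or more prior felony convictions (+5%): $15,000 × 1.05 = $15,750.
Offense committed while released on bail in another case (+20%): $15,750 × 1.2 = $18,900.
Documented medical condition requiring ongoing local treatment (−10%): $18,900 × 0.9 = $17,010.
$17,010 is within the $400,000 maximum.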